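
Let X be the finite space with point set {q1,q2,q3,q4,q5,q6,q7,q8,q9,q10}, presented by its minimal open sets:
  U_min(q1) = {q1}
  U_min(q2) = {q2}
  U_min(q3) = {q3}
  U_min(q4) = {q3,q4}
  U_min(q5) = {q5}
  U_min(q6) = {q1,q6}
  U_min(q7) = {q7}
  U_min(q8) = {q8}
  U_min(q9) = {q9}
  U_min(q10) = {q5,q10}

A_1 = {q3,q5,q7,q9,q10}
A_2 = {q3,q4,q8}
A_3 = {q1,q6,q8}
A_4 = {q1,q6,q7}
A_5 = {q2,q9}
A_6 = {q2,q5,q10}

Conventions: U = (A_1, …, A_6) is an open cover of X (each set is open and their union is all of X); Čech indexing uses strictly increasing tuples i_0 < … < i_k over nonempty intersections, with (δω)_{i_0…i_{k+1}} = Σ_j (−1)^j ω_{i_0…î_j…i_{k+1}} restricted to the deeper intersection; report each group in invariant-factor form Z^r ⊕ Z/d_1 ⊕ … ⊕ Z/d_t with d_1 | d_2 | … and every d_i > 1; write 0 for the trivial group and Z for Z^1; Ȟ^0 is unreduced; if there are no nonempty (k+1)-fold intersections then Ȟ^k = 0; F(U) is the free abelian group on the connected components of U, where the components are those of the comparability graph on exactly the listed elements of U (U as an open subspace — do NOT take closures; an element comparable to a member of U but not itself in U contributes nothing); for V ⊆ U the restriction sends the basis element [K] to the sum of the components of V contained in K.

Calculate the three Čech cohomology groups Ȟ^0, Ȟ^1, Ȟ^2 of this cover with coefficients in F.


Ȟ^0(U;F) ≅ Z^7; Ȟ^1(U;F) ≅ 0; Ȟ^2(U;F) ≅ 0

nerve simplices:
  A12={q3} A14={q7} A15={q9} A16={q5,q10} A23={q8} A34={q1,q6} A56={q2}
components per intersection:
  A1: {q3} {q5,q10} {q7} {q9}
  A2: {q3,q4} {q8}
  A3: {q1,q6} {q8}
  A4: {q1,q6} {q7}
  A5: {q2} {q9}
  A6: {q2} {q5,q10}
  A12: {q3}
  A14: {q7}
  A15: {q9}
  A16: {q5,q10}
  A23: {q8}
  A34: {q1,q6}
  A56: {q2}
C dims 14,7; δ0: rk 7, SNF 1^7
degree 0: 14−7−0 = 7 → Ȟ^0 ≅ Z^7
degree 1: 7−0−7 = 0 → Ȟ^1 ≅ 0
degree 2: 0−0−0 = 0 → Ȟ^2 ≅ 0


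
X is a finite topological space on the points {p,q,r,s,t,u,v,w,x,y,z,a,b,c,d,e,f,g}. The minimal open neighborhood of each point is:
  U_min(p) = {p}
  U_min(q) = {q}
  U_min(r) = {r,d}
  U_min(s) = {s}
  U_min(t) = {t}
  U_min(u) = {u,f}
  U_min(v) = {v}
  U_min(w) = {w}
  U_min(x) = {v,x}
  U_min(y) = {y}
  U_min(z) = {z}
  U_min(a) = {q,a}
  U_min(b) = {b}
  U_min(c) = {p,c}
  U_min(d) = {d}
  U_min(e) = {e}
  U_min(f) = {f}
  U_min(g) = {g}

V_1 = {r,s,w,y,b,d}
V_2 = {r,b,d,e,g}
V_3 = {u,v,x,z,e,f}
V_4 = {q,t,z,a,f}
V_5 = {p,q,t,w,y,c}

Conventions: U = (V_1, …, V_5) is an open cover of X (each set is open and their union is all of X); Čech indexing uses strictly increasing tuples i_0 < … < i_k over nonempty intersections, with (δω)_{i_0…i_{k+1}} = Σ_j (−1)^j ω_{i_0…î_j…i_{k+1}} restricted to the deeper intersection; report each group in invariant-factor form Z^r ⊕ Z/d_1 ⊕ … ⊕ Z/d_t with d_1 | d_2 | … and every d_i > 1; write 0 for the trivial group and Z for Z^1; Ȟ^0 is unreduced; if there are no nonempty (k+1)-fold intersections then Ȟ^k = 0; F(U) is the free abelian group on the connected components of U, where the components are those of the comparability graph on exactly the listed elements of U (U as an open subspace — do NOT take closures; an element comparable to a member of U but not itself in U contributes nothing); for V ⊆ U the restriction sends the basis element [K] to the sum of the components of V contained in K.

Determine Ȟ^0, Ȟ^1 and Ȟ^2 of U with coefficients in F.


Ȟ^0 = Z^13, Ȟ^1 = 0, Ȟ^2 = 0

nonempty intersections:
  V12={r,b,d} V15={w,y} V23={e} V34={z,f} V45={q,t}
components per intersection:
  V1: {r,d} {s} {w} {y} {b}
  V2: {r,d} {b} {e} {g}
  V3: {u,f} {v,x} {z} {e}
  V4: {q,a} {t} {z} {f}
  V5: {p,c} {q} {t} {w} {y}
  V12: {r,d} {b}
  V15: {w} {y}
  V23: {e}
  V34: {z} {f}
  V45: {q} {t}
C dims 22,9; δ0: rk 9, SNF 1^9
Ȟ^0: (22−9)−0=13 ⇒ Z^13
Ȟ^1: (9−0)−9=0 ⇒ 0
Ȟ^2: (0−0)−0=0 ⇒ 0


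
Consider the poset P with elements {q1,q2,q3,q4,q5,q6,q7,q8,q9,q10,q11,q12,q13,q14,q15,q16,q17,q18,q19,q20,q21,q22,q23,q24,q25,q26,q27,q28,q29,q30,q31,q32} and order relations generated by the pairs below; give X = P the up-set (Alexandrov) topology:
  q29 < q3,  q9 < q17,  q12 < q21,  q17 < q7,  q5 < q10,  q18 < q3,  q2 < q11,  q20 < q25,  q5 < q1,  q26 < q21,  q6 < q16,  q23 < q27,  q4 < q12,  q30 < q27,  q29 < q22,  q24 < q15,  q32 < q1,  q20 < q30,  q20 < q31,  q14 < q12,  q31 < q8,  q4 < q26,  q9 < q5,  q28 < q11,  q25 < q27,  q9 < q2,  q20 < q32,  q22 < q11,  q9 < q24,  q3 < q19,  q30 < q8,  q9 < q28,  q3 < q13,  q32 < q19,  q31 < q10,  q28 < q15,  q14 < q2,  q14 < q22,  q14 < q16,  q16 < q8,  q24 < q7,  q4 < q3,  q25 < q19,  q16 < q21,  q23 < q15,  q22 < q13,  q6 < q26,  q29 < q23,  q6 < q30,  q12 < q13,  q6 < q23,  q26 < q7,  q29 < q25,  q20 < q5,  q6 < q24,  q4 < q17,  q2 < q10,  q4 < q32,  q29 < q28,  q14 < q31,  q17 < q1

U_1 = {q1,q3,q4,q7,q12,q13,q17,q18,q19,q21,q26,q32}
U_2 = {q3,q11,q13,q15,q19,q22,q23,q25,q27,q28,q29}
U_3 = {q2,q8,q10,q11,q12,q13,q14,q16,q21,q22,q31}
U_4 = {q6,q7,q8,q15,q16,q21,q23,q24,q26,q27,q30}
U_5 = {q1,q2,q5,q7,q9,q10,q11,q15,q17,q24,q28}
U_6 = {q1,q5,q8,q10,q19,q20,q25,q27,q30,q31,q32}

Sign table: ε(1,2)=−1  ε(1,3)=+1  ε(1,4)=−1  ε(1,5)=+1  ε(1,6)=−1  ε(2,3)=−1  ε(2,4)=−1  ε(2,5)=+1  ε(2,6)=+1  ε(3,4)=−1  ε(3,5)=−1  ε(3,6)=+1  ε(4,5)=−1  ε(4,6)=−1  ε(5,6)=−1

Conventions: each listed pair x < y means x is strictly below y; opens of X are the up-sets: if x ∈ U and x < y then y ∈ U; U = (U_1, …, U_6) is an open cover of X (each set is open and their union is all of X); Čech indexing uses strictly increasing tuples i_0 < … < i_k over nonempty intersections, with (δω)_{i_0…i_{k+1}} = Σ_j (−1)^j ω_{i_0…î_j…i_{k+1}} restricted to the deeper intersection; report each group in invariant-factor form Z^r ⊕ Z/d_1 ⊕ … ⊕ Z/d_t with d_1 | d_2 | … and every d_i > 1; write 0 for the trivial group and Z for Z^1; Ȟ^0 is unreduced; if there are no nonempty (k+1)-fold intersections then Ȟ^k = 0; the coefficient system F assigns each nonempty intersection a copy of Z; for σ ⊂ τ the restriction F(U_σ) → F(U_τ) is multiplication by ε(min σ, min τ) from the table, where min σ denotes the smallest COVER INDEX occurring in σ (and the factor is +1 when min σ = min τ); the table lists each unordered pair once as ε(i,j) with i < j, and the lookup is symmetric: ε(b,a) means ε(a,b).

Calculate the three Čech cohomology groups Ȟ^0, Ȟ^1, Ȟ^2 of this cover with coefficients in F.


nerve of the cover:
  U12={q3,q13,q19} U13={q12,q13,q21} U14={q7,q21,q26} U15={q1,q7,q17} U16={q1,q19,q32} U23={q11,q13,q22} U24={q15,q23,q27} U25={q11,q15,q28} U26={q19,q25,q27} U34={q8,q16,q21} U35={q2,q10,q11} U36={q8,q10,q31} U45={q7,q15,q24} U46={q8,q27,q30} U56={q1,q5,q10}
  U123={q13} U126={q19} U134={q21} U145={q7} U156={q1} U235={q11} U245={q15} U246={q27} U346={q8} U356={q10}
C dims 6,15,10; δ0: rk 6, SNF 1^5·2; δ1: rk 9, SNF 1^9
Ȟ^0 = (6 − 6) − 0 = 0, so Ȟ^0 ≅ 0
Ȟ^1 = (15 − 9) − 6 = 0 plus torsion [2], so Ȟ^1 ≅ Z/2
Ȟ^2 = (10 − 0) − 9 = 1, so Ȟ^2 ≅ Z

Ȟ^0 ≅ 0, Ȟ^1 ≅ Z/2 and Ȟ^2 ≅ Z


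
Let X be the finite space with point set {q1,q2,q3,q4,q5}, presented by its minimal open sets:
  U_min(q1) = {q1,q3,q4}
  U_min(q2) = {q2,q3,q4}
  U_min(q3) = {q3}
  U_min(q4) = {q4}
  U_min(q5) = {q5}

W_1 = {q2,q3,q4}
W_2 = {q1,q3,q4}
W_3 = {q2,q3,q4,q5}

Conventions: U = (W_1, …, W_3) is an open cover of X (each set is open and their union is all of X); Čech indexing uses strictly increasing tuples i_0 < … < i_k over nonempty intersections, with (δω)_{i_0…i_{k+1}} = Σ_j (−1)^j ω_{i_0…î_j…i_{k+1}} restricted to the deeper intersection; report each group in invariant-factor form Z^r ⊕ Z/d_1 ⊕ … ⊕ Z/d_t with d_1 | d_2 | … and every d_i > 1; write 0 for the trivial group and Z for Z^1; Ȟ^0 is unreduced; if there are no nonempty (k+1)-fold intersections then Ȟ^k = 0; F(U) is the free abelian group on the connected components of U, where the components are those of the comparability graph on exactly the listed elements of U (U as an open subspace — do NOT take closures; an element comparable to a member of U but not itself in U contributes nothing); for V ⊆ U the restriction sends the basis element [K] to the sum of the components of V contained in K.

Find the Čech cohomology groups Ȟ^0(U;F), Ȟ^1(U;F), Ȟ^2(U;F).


cover nerve:
  W12={q3,q4} W13={q2,q3,q4} W23={q3,q4}
  W123={q3,q4}
components per intersection:
  W1: {q2,q3,q4}
  W2: {q1,q3,q4}
  W3: {q2,q3,q4} {q5}
  W12: {q3} {q4}
  W13: {q2,q3,q4}
  W23: {q3} {q4}
  W123: {q3} {q4}
C dims 4,5,2; δ0: rk 2, SNF 1^2; δ1: rk 2, SNF 1^2
Ȟ^0: (4−2)−0=2 ⇒ Z^2
Ȟ^1: (5−2)−2=1 ⇒ Z
Ȟ^2: (2−0)−2=0 ⇒ 0

Ȟ^0 = Z^2, Ȟ^1 = Z, Ȟ^2 = 0


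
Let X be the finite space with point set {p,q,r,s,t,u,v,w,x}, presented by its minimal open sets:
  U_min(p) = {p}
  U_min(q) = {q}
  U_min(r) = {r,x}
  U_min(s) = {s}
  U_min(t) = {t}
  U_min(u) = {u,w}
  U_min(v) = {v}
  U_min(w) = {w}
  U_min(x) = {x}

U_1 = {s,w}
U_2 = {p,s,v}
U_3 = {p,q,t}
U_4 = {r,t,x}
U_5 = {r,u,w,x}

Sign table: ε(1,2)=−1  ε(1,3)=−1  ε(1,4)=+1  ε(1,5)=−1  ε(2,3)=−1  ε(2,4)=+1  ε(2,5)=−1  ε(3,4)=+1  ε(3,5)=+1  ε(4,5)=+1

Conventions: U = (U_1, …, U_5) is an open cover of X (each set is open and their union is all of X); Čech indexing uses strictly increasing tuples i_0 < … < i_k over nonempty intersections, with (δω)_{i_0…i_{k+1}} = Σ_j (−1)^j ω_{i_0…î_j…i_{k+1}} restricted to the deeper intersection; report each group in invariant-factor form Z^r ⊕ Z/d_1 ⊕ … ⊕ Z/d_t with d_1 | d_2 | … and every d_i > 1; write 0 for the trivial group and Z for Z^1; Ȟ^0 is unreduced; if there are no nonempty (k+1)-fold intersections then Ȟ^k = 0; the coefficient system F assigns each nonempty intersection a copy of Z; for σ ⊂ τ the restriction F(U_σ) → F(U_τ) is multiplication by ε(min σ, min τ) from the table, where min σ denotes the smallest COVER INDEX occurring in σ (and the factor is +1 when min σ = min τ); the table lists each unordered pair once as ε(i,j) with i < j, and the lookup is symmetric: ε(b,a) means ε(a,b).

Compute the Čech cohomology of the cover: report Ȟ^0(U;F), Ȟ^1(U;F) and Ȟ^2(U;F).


nerve simplices:
  U12={s} U15={w} U23={p} U34={t} U45={r,x}
C dims 5,5; δ0: rk 5, SNF 1^4·2
degree 0: 5−5−0 = 0 → Ȟ^0 ≅ 0
degree 1: 5−0−5 = 0 plus torsion [2] → Ȟ^1 ≅ Z/2
degree 2: 0−0−0 = 0 → Ȟ^2 ≅ 0

Ȟ^0(U;F) ≅ 0, Ȟ^1(U;F) ≅ Z/2, Ȟ^2(U;F) ≅ 0


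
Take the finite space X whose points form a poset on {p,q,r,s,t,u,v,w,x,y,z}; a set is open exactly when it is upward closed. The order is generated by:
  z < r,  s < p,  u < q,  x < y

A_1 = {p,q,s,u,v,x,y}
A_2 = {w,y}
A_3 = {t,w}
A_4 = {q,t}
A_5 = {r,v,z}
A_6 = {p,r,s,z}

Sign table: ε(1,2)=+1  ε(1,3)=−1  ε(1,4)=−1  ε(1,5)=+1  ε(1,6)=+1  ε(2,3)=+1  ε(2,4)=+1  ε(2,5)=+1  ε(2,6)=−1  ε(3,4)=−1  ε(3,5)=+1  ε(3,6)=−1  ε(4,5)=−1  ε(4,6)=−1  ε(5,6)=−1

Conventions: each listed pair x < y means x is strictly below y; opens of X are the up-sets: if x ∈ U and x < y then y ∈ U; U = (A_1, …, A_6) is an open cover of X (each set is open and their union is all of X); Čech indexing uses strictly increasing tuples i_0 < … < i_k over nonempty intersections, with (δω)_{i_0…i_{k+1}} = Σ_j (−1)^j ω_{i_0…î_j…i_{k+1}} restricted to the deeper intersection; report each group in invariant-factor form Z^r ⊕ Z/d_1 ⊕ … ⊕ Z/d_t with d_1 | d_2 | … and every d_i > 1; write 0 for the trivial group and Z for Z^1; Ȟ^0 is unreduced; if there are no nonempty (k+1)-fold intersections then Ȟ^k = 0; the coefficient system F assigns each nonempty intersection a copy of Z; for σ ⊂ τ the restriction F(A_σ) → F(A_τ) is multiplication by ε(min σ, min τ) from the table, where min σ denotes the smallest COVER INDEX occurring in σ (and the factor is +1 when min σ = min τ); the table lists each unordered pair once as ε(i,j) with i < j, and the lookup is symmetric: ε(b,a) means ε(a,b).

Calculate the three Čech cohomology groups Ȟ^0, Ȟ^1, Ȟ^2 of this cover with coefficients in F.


Ȟ^0 ≅ 0,  Ȟ^1 ≅ Z ⊕ Z/2,  Ȟ^2 ≅ 0

cover nerve:
  A12={y} A14={q} A15={v} A16={p,s} A23={w} A34={t} A56={r,z}
C dims 6,7; δ0: rk 6, SNF 1^5·2
Ȟ^0: (6−6)−0=0 ⇒ 0
Ȟ^1: (7−0)−6=1 plus torsion [2] ⇒ Z ⊕ Z/2
Ȟ^2: (0−0)−0=0 ⇒ 0


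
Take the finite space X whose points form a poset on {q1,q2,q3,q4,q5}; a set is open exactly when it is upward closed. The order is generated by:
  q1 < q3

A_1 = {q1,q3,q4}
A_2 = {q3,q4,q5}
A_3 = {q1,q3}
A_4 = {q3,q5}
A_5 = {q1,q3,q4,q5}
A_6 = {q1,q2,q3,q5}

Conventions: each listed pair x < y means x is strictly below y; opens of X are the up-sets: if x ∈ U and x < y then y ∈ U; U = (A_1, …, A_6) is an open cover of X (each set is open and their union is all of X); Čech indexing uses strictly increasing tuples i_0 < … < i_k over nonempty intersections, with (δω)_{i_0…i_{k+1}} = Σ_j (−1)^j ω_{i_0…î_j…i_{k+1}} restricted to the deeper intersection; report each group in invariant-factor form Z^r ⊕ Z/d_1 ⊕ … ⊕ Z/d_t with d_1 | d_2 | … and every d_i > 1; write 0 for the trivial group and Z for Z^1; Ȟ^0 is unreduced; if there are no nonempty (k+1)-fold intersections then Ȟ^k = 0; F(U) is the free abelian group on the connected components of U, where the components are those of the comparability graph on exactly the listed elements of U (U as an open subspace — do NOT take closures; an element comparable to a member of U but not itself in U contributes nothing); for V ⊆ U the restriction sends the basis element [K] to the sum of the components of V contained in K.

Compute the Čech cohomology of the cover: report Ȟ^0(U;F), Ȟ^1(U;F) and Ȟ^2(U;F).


nerve of the cover:
  A12={q3,q4} A13={q1,q3} A14={q3} A15={q1,q3,q4} A16={q1,q3} A23={q3} A24={q3,q5} A25={q3,q4,q5} A26={q3,q5} A34={q3} A35={q1,q3} A36={q1,q3} A45={q3,q5} A46={q3,q5} A56={q1,q3,q5}
  A123={q3} A124={q3} A125={q3,q4} A126={q3} A134={q3} A135={q1,q3} A136={q1,q3} A145={q3} A146={q3} A156={q1,q3} A234={q3} A235={q3} A236={q3} A245={q3,q5} A246={q3,q5} A256={q3,q5} A345={q3} A346={q3} A356={q1,q3} A456={q3,q5}
  A1234={q3} A1235={q3} A1236={q3} A1245={q3} A1246={q3} A1256={q3} A1345={q3} A1346={q3} A1356={q1,q3} A1456={q3} A2345={q3} A2346={q3} A2356={q3} A2456={q3,q5} A3456={q3}
  A12345={q3} A12346={q3} A12356={q3} A12456={q3} A13456={q3} A23456={q3}
  A123456={q3}
components per intersection:
  A1: {q1,q3} {q4}
  A2: {q3} {q4} {q5}
  A3: {q1,q3}
  A4: {q3} {q5}
  A5: {q1,q3} {q4} {q5}
  A6: {q1,q3} {q2} {q5}
  A12: {q3} {q4}
  A13: {q1,q3}
  A14: {q3}
  A15: {q1,q3} {q4}
  A16: {q1,q3}
  A23: {q3}
  A24: {q3} {q5}
  A25: {q3} {q4} {q5}
  A26: {q3} {q5}
  A34: {q3}
  A35: {q1,q3}
  A36: {q1,q3}
  A45: {q3} {q5}
  A46: {q3} {q5}
  A56: {q1,q3} {q5}
  A123: {q3}
  A124: {q3}
  A125: {q3} {q4}
  A126: {q3}
  A134: {q3}
  A135: {q1,q3}
  A136: {q1,q3}
  A145: {q3}
  A146: {q3}
  A156: {q1,q3}
  A234: {q3}
  A235: {q3}
  A236: {q3}
  A245: {q3} {q5}
  A246: {q3} {q5}
  A256: {q3} {q5}
  A345: {q3}
  A346: {q3}
  A356: {q1,q3}
  A456: {q3} {q5}
  A1234: {q3}
  A1235: {q3}
  A1236: {q3}
  A1245: {q3}
  A1246: {q3}
  A1256: {q3}
  A1345: {q3}
  A1346: {q3}
  A1356: {q1,q3}
  A1456: {q3}
  A2345: {q3}
  A2346: {q3}
  A2356: {q3}
  A2456: {q3} {q5}
  A3456: {q3}
  A12345: {q3}
  A12346: {q3}
  A12356: {q3}
  A12456: {q3}
  A13456: {q3}
  A23456: {q3}
  A123456: {q3}
C dims 14,24,25,16; δ0: rk 10, SNF 1^10; δ1: rk 14, SNF 1^14; δ2: rk 11, SNF 1^11
Ȟ^0 = (14 − 10) − 0 = 4, so Ȟ^0 ≅ Z^4
Ȟ^1 = (24 − 14) − 10 = 0, so Ȟ^1 ≅ 0
Ȟ^2 = (25 − 11) − 14 = 0, so Ȟ^2 ≅ 0

Ȟ^0 ≅ Z^4,  Ȟ^1 ≅ 0,  Ȟ^2 ≅ 0


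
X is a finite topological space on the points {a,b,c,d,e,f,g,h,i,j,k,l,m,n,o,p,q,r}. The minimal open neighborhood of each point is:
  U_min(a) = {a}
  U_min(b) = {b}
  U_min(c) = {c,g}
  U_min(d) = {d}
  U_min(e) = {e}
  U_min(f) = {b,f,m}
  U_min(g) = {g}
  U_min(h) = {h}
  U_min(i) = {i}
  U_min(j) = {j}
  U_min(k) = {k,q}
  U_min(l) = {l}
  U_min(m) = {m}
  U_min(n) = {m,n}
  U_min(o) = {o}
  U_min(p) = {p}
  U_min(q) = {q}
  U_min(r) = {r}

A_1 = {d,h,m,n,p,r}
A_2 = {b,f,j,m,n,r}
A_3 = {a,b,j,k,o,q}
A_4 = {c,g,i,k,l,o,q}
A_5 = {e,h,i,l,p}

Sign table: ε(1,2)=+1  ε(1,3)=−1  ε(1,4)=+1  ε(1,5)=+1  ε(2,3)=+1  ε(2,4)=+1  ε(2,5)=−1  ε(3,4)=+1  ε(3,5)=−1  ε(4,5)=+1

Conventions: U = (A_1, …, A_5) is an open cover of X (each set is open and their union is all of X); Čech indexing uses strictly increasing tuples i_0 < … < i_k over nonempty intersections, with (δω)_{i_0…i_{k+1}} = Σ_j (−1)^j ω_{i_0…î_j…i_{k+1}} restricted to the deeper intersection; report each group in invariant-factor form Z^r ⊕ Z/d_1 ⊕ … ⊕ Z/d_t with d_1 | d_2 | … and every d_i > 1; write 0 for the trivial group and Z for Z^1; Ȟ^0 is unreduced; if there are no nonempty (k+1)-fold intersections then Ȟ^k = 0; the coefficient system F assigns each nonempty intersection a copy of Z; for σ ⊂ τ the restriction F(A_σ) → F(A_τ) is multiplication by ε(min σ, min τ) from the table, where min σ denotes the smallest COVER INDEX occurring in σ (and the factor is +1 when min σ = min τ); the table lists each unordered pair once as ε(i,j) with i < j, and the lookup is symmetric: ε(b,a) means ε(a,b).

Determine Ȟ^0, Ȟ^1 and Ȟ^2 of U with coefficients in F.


cover nerve:
  A12={m,n,r} A15={h,p} A23={b,j} A34={k,o,q} A45={i,l}
C dims 5,5; δ0: rk 4, SNF 1^4
Ȟ^0: (5−4)−0=1 ⇒ Z
Ȟ^1: (5−0)−4=1 ⇒ Z
Ȟ^2: (0−0)−0=0 ⇒ 0

Ȟ^0 ≅ Z, Ȟ^1 ≅ Z and Ȟ^2 ≅ 0


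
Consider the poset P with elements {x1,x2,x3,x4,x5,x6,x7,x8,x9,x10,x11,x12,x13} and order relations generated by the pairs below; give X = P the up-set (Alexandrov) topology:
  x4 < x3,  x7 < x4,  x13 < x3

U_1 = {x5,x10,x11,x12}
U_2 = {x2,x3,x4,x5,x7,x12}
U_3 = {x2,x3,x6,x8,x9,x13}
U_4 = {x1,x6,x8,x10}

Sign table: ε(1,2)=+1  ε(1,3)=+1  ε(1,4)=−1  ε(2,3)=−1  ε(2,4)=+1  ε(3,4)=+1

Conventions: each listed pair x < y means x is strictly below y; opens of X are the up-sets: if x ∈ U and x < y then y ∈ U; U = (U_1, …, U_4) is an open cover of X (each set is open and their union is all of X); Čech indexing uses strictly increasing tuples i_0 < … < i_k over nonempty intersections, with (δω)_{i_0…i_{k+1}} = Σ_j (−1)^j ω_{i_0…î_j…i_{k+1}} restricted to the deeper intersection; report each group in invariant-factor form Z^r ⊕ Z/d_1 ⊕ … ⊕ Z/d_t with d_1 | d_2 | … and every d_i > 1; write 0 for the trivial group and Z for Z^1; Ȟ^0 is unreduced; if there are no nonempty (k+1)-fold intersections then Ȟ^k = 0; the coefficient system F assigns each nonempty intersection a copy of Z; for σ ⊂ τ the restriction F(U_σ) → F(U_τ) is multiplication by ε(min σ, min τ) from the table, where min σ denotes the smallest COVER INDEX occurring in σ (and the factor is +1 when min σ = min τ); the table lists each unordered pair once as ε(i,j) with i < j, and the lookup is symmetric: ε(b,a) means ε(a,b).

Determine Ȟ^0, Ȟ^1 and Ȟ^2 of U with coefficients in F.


nerve simplices:
  U12={x5,x12} U14={x10} U23={x2,x3} U34={x6,x8}
C dims 4,4; δ0: rk 3, SNF 1^3
degree 0: 4−3−0 = 1 → Ȟ^0 ≅ Z
degree 1: 4−0−3 = 1 → Ȟ^1 ≅ Z
degree 2: 0−0−0 = 0 → Ȟ^2 ≅ 0

Ȟ^0 = Z,  Ȟ^1 = Z,  Ȟ^2 = 0


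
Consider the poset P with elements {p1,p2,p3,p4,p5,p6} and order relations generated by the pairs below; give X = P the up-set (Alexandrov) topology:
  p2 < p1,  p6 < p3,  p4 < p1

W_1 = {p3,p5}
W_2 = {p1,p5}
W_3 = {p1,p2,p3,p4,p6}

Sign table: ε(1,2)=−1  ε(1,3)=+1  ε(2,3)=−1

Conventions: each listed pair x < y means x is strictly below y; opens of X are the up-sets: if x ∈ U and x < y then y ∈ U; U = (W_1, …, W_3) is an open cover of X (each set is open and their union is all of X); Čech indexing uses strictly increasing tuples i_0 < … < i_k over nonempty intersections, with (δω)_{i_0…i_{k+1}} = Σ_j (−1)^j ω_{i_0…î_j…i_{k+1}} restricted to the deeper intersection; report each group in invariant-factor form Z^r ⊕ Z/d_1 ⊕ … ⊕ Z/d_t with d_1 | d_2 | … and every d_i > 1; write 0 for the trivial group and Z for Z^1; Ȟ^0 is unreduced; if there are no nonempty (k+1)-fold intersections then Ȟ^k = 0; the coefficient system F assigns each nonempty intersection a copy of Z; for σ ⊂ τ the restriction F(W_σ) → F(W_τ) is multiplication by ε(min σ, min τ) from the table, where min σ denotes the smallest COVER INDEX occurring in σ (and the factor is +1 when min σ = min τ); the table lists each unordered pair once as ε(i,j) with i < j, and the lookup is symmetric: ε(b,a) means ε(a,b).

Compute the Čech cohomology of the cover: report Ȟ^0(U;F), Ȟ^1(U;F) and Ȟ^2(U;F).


Ȟ^0(U;F) ≅ Z, Ȟ^1(U;F) ≅ Z, Ȟ^2(U;F) ≅ 0

nonempty overlaps:
  W12={p5} W13={p3} W23={p1}
C dims 3,3; δ0: rk 2, SNF 1^2
degree 0: 3−2−0 = 1 → Ȟ^0 ≅ Z
degree 1: 3−0−2 = 1 → Ȟ^1 ≅ Z
degree 2: 0−0−0 = 0 → Ȟ^2 ≅ 0


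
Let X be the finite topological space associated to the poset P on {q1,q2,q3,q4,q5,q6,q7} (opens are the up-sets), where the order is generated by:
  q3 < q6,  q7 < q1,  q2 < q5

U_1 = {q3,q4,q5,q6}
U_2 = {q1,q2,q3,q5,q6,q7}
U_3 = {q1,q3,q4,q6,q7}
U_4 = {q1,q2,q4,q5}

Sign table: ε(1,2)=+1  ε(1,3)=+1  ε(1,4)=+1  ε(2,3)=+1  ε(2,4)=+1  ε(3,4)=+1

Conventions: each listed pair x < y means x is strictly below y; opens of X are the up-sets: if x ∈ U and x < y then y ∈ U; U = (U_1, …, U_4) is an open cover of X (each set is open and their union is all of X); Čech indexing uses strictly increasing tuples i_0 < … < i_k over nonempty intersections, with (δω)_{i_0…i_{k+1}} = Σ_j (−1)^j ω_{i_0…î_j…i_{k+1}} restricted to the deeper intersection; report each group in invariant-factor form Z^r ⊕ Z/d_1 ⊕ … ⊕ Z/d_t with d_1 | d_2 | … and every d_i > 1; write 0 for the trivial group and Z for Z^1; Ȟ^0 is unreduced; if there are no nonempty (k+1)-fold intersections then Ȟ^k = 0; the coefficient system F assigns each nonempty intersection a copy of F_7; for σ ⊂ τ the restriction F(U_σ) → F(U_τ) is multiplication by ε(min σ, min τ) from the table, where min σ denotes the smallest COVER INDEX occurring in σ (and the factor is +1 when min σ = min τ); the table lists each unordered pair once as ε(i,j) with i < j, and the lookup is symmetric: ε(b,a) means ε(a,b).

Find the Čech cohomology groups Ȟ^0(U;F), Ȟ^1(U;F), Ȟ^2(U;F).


nerve of the cover:
  U12={q3,q5,q6} U13={q3,q4,q6} U14={q4,q5} U23={q1,q3,q6,q7} U24={q1,q2,q5} U34={q1,q4}
  U123={q3,q6} U124={q5} U134={q4} U234={q1}
C dims 4,6,4; δ0: rk_F7 3; δ1: rk_F7 3
Ȟ^0 = (4 − 3) − 0 = 1, so Ȟ^0 ≅ Z/7
Ȟ^1 = (6 − 3) − 3 = 0, so Ȟ^1 ≅ 0
Ȟ^2 = (4 − 0) − 3 = 1, so Ȟ^2 ≅ Z/7

Ȟ^0(U;F) ≅ Z/7, Ȟ^1(U;F) ≅ 0, Ȟ^2(U;F) ≅ Z/7


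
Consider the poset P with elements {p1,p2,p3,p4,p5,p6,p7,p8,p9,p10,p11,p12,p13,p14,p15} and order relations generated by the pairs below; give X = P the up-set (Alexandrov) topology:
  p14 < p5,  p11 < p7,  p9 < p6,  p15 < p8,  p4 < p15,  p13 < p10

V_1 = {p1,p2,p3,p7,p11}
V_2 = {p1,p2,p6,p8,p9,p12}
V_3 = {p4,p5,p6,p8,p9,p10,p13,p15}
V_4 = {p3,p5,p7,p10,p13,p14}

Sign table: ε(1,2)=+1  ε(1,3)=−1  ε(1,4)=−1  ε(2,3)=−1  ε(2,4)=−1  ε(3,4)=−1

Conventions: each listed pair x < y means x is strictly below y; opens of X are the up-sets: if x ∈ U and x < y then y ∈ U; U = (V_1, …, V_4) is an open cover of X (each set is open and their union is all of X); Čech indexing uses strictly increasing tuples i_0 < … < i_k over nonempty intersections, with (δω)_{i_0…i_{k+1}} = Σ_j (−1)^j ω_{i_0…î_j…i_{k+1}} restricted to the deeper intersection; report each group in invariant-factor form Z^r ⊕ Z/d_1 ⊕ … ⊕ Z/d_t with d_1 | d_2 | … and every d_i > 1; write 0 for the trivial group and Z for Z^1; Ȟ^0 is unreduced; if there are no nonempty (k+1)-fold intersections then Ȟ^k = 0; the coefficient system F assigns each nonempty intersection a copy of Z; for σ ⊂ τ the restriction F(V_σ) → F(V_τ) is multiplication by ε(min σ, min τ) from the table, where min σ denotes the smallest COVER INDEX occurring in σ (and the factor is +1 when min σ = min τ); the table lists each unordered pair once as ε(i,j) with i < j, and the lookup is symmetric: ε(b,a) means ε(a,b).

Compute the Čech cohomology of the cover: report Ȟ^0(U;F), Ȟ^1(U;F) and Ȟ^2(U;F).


Ȟ^0(U;F) ≅ 0; Ȟ^1(U;F) ≅ Z/2; Ȟ^2(U;F) ≅ 0

nerve simplices:
  V12={p1,p2} V14={p3,p7} V23={p6,p8,p9} V34={p5,p10,p13}
C dims 4,4; δ0: rk 4, SNF 1^3·2
degree 0: 4−4−0 = 0 → Ȟ^0 ≅ 0
degree 1: 4−0−4 = 0 plus torsion [2] → Ȟ^1 ≅ Z/2
degree 2: 0−0−0 = 0 → Ȟ^2 ≅ 0


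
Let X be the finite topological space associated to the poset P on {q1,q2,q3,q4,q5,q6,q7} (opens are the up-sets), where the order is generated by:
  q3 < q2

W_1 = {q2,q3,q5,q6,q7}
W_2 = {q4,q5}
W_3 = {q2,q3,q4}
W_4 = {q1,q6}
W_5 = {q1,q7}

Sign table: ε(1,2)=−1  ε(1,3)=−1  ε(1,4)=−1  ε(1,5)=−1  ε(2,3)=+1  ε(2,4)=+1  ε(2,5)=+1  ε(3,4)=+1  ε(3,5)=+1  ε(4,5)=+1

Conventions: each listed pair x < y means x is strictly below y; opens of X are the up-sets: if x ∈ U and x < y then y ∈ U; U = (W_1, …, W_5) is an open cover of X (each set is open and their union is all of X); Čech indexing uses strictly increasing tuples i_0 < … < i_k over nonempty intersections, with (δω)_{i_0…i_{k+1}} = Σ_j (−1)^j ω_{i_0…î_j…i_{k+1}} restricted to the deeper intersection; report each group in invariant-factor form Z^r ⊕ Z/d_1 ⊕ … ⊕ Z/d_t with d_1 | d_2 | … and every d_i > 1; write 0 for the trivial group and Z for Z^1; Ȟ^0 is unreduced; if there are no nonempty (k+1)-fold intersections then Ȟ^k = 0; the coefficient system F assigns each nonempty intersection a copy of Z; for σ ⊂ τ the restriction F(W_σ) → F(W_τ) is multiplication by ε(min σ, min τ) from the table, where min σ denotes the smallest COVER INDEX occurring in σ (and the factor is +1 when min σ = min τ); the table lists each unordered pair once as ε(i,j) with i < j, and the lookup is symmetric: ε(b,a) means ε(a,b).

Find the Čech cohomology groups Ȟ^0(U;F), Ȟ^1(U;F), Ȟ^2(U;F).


nerve simplices:
  W12={q5} W13={q2,q3} W14={q6} W15={q7} W23={q4} W45={q1}
C dims 5,6; δ0: rk 4, SNF 1^4
degree 0: 5−4−0 = 1 → Ȟ^0 ≅ Z
degree 1: 6−0−4 = 2 → Ȟ^1 ≅ Z^2
degree 2: 0−0−0 = 0 → Ȟ^2 ≅ 0

Ȟ^0(U;F) ≅ Z; Ȟ^1(U;F) ≅ Z^2; Ȟ^2(U;F) ≅ 0


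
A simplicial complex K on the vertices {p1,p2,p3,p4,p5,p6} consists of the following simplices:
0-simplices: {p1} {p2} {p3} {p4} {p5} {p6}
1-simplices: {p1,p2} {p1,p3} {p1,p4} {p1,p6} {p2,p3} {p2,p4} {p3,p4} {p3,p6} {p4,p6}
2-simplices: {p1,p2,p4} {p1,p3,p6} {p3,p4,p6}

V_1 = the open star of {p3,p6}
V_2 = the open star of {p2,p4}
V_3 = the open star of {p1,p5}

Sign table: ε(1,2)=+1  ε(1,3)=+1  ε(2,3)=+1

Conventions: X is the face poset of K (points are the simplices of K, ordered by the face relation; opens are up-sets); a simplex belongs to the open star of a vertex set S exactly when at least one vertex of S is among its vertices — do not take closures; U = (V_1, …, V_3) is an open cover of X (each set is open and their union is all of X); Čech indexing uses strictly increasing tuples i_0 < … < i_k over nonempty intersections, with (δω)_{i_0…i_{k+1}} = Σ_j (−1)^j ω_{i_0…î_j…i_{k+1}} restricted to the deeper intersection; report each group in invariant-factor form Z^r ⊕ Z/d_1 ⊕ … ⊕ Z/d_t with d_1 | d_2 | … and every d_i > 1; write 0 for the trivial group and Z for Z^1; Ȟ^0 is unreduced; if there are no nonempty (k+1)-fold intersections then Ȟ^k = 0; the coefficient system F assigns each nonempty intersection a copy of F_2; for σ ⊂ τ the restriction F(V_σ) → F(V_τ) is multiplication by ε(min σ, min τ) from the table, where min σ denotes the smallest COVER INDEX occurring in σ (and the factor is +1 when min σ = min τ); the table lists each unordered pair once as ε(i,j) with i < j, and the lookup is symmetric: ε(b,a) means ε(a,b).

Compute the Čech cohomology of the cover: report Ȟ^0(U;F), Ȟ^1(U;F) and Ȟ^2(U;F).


nonempty intersections:
  V1={{p3},{p6},{p1,p3},{p1,p6},{p2,p3},{p3,p4},{p3,p6},{p4,p6},{p1,p3,p6},{p3,p4,p6}} V2={{p2},{p4},{p1,p2},{p1,p4},{p2,p3},{p2,p4},{p3,p4},{p4,p6},{p1,p2,p4},{p3,p4,p6}} V3={{p1},{p5},{p1,p2},{p1,p3},{p1,p4},{p1,p6},{p1,p2,p4},{p1,p3,p6}}
  V12={{p2,p3},{p3,p4},{p4,p6},{p3,p4,p6}} V13={{p1,p3},{p1,p6},{p1,p3,p6}} V23={{p1,p2},{p1,p4},{p1,p2,p4}}
C dims 3,3; δ0: rk_F2 2
Ȟ^0: (3−2)−0=1 ⇒ Z/2
Ȟ^1: (3−0)−2=1 ⇒ Z/2
Ȟ^2: (0−0)−0=0 ⇒ 0

Ȟ^0 ≅ Z/2, Ȟ^1 ≅ Z/2, Ȟ^2 ≅ 0


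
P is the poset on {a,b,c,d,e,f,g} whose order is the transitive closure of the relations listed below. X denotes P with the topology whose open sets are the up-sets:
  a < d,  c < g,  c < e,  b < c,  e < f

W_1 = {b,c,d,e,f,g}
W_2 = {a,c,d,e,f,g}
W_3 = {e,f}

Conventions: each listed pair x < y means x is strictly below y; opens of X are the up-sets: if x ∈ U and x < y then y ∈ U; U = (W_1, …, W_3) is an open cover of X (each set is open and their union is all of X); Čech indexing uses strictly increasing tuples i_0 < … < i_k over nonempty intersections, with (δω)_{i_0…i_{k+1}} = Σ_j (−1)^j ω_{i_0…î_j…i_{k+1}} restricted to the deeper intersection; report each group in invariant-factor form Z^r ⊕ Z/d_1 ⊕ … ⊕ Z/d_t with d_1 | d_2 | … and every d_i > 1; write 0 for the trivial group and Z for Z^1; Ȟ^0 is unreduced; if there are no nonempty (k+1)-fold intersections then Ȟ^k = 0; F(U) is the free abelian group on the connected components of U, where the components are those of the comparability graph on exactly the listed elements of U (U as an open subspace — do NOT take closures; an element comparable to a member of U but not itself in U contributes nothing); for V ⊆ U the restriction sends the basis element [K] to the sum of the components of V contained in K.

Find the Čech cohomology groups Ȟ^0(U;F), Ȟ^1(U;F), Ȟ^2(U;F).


Ȟ^0 = Z^2,  Ȟ^1 = 0,  Ȟ^2 = 0

nonempty intersections:
  W12={c,d,e,f,g} W13={e,f} W23={e,f}
  W123={e,f}
components per intersection:
  W1: {b,c,e,f,g} {d}
  W2: {a,d} {c,e,f,g}
  W3: {e,f}
  W12: {c,e,f,g} {d}
  W13: {e,f}
  W23: {e,f}
  W123: {e,f}
C dims 5,4,1; δ0: rk 3, SNF 1^3; δ1: rk 1, SNF 1^1
Ȟ^0: (5−3)−0=2 ⇒ Z^2
Ȟ^1: (4−1)−3=0 ⇒ 0
Ȟ^2: (1−0)−1=0 ⇒ 0


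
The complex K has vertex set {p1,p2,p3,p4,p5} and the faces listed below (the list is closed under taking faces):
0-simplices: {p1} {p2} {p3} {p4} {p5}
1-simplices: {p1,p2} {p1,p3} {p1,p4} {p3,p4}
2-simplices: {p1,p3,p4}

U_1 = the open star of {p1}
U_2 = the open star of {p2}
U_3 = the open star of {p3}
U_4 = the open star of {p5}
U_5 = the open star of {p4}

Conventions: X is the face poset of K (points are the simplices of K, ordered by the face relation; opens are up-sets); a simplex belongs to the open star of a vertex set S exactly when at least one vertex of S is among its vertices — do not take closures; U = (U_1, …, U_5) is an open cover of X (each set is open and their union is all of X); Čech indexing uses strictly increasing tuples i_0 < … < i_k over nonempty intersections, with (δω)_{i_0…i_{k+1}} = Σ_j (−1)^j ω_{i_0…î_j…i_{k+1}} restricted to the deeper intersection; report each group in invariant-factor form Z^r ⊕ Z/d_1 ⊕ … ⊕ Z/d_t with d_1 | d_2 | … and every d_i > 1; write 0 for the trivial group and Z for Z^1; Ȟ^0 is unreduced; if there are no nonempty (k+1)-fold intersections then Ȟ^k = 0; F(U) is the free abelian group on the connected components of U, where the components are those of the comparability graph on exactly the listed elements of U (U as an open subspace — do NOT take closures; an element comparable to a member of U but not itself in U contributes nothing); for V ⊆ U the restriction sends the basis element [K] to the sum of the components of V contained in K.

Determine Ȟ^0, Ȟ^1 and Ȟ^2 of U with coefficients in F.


Ȟ^0(U;F) ≅ Z^2, Ȟ^1(U;F) ≅ 0 and Ȟ^2(U;F) ≅ 0

intersection data:
  U1={{p1},{p1,p2},{p1,p3},{p1,p4},{p1,p3,p4}} U2={{p2},{p1,p2}} U3={{p3},{p1,p3},{p3,p4},{p1,p3,p4}} U4={{p5}} U5={{p4},{p1,p4},{p3,p4},{p1,p3,p4}}
  U12={{p1,p2}} U13={{p1,p3},{p1,p3,p4}} U15={{p1,p4},{p1,p3,p4}} U35={{p3,p4},{p1,p3,p4}}
  U135={{p1,p3,p4}}
components per intersection:
  U1: {{p1},{p1,p2},{p1,p3},{p1,p4},{p1,p3,p4}}
  U2: {{p2},{p1,p2}}
  U3: {{p3},{p1,p3},{p3,p4},{p1,p3,p4}}
  U4: {{p5}}
  U5: {{p4},{p1,p4},{p3,p4},{p1,p3,p4}}
  U12: {{p1,p2}}
  U13: {{p1,p3},{p1,p3,p4}}
  U15: {{p1,p4},{p1,p3,p4}}
  U35: {{p3,p4},{p1,p3,p4}}
  U135: {{p1,p3,p4}}
C dims 5,4,1; δ0: rk 3, SNF 1^3; δ1: rk 1, SNF 1^1
Ȟ^0 = (5 − 3) − 0 = 2, so Ȟ^0 ≅ Z^2
Ȟ^1 = (4 − 1) − 3 = 0, so Ȟ^1 ≅ 0
Ȟ^2 = (1 − 0) − 1 = 0, so Ȟ^2 ≅ 0


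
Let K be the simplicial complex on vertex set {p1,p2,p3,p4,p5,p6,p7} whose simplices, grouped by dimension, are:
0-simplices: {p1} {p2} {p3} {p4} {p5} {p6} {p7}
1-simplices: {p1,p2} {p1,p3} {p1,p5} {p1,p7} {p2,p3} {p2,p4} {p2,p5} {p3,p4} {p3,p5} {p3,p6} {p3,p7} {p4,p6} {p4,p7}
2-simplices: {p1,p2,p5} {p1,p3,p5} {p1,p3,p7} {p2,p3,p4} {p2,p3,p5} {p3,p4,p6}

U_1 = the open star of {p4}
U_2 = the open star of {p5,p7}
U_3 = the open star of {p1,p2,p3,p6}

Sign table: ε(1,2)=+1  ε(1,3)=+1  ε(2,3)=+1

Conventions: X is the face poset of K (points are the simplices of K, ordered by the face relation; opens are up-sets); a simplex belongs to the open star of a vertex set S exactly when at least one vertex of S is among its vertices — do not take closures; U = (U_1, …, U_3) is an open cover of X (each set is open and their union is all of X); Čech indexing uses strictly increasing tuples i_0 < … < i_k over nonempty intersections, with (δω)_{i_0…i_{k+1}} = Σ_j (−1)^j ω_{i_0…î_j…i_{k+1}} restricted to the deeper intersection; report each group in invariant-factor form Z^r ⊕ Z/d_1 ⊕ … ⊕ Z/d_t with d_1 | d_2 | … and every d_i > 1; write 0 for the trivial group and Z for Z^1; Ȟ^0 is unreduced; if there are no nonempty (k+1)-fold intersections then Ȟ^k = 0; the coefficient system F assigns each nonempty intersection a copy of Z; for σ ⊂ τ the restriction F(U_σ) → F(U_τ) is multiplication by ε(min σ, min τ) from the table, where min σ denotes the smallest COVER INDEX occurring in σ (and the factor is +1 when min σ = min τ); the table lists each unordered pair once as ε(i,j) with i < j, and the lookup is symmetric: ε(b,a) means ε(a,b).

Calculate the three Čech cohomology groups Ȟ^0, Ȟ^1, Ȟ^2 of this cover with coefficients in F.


nerve of the cover:
  U1={{p4},{p2,p4},{p3,p4},{p4,p6},{p4,p7},{p2,p3,p4},{p3,p4,p6}} U2={{p5},{p7},{p1,p5},{p1,p7},{p2,p5},{p3,p5},{p3,p7},{p4,p7},{p1,p2,p5},{p1,p3,p5},{p1,p3,p7},{p2,p3,p5}} U3={{p1},{p2},{p3},{p6},{p1,p2},{p1,p3},{p1,p5},{p1,p7},{p2,p3},{p2,p4},{p2,p5},{p3,p4},{p3,p5},{p3,p6},{p3,p7},{p4,p6},{p1,p2,p5},{p1,p3,p5},{p1,p3,p7},{p2,p3,p4},{p2,p3,p5},{p3,p4,p6}}
  U12={{p4,p7}} U13={{p2,p4},{p3,p4},{p4,p6},{p2,p3,p4},{p3,p4,p6}} U23={{p1,p5},{p1,p7},{p2,p5},{p3,p5},{p3,p7},{p1,p2,p5},{p1,p3,p5},{p1,p3,p7},{p2,p3,p5}}
C dims 3,3; δ0: rk 2, SNF 1^2
Ȟ^0 = (3 − 2) − 0 = 1, so Ȟ^0 ≅ Z
Ȟ^1 = (3 − 0) − 2 = 1, so Ȟ^1 ≅ Z
Ȟ^2 = (0 − 0) − 0 = 0, so Ȟ^2 ≅ 0

Ȟ^0(U;F) ≅ Z, Ȟ^1(U;F) ≅ Z, Ȟ^2(U;F) ≅ 0


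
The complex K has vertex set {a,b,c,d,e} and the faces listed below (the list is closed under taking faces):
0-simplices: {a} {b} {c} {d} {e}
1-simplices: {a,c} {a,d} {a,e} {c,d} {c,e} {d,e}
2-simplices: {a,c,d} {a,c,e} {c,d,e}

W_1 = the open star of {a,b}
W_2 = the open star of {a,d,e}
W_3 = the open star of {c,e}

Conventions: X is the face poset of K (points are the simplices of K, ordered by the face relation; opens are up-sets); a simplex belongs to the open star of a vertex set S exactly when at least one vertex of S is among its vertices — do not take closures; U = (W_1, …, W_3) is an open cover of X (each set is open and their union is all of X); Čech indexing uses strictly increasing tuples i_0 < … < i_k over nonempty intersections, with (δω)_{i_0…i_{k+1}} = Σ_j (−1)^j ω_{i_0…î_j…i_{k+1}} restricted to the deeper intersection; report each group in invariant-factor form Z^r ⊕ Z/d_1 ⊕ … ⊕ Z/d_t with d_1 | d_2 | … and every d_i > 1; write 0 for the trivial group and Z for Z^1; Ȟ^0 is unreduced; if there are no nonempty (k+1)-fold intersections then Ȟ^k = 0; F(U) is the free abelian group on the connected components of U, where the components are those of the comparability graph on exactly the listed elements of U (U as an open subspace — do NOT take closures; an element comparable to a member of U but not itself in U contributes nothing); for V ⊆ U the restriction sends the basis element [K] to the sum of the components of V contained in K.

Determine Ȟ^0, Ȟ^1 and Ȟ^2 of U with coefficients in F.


Ȟ^0(U;F) ≅ Z^2, Ȟ^1(U;F) ≅ 0 and Ȟ^2(U;F) ≅ 0

cover nerve:
  W1={{a},{b},{a,c},{a,d},{a,e},{a,c,d},{a,c,e}} W2={{a},{d},{e},{a,c},{a,d},{a,e},{c,d},{c,e},{d,e},{a,c,d},{a,c,e},{c,d,e}} W3={{c},{e},{a,c},{a,e},{c,d},{c,e},{d,e},{a,c,d},{a,c,e},{c,d,e}}
  W12={{a},{a,c},{a,d},{a,e},{a,c,d},{a,c,e}} W13={{a,c},{a,e},{a,c,d},{a,c,e}} W23={{e},{a,c},{a,e},{c,d},{c,e},{d,e},{a,c,d},{a,c,e},{c,d,e}}
  W123={{a,c},{a,e},{a,c,d},{a,c,e}}
components per intersection:
  W1: {{a},{a,c},{a,d},{a,e},{a,c,d},{a,c,e}} {{b}}
  W2: {{a},{d},{e},{a,c},{a,d},{a,e},{c,d},{c,e},{d,e},{a,c,d},{a,c,e},{c,d,e}}
  W3: {{c},{e},{a,c},{a,e},{c,d},{c,e},{d,e},{a,c,d},{a,c,e},{c,d,e}}
  W12: {{a},{a,c},{a,d},{a,e},{a,c,d},{a,c,e}}
  W13: {{a,c},{a,e},{a,c,d},{a,c,e}}
  W23: {{e},{a,c},{a,e},{c,d},{c,e},{d,e},{a,c,d},{a,c,e},{c,d,e}}
  W123: {{a,c},{a,e},{a,c,d},{a,c,e}}
C dims 4,3,1; δ0: rk 2, SNF 1^2; δ1: rk 1, SNF 1^1
Ȟ^0: (4−2)−0=2 ⇒ Z^2
Ȟ^1: (3−1)−2=0 ⇒ 0
Ȟ^2: (1−0)−1=0 ⇒ 0


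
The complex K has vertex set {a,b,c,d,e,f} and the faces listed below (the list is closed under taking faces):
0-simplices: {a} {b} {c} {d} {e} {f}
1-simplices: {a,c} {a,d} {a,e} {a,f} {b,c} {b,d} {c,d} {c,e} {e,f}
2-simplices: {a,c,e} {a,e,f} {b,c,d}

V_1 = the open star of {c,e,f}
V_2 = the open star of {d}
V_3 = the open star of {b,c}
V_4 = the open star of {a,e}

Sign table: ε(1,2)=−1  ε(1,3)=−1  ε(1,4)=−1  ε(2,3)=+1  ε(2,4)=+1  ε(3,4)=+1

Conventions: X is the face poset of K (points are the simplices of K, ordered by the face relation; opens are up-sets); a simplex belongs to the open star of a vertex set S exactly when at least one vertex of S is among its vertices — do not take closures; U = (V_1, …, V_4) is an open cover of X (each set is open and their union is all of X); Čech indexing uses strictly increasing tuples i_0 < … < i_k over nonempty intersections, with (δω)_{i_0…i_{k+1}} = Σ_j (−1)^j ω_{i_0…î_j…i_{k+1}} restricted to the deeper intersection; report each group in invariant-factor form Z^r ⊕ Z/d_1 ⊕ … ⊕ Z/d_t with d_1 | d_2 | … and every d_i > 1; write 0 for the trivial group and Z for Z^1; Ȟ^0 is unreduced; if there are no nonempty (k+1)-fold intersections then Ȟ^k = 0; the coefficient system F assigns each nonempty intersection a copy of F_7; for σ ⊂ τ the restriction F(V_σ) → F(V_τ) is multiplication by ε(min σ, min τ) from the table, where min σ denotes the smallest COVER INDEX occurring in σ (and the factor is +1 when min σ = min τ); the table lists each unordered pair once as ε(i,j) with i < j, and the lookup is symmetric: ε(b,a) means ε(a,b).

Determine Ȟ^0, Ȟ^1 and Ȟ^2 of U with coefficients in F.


Ȟ^0(U;F) ≅ Z/7, Ȟ^1(U;F) ≅ Z/7, Ȟ^2(U;F) ≅ 0

nerve simplices:
  V1={{c},{e},{f},{a,c},{a,e},{a,f},{b,c},{c,d},{c,e},{e,f},{a,c,e},{a,e,f},{b,c,d}} V2={{d},{a,d},{b,d},{c,d},{b,c,d}} V3={{b},{c},{a,c},{b,c},{b,d},{c,d},{c,e},{a,c,e},{b,c,d}} V4={{a},{e},{a,c},{a,d},{a,e},{a,f},{c,e},{e,f},{a,c,e},{a,e,f}}
  V12={{c,d},{b,c,d}} V13={{c},{a,c},{b,c},{c,d},{c,e},{a,c,e},{b,c,d}} V14={{e},{a,c},{a,e},{a,f},{c,e},{e,f},{a,c,e},{a,e,f}} V23={{b,d},{c,d},{b,c,d}} V24={{a,d}} V34={{a,c},{c,e},{a,c,e}}
  V123={{c,d},{b,c,d}} V134={{a,c},{c,e},{a,c,e}}
C dims 4,6,2; δ0: rk_F7 3; δ1: rk_F7 2
degree 0: 4−3−0 = 1 → Ȟ^0 ≅ Z/7
degree 1: 6−2−3 = 1 → Ȟ^1 ≅ Z/7
degree 2: 2−0−2 = 0 → Ȟ^2 ≅ 0
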